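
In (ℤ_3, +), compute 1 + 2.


Operation: addition mod 3
1 + 2 = (a + b) mod 3 with a = 1, b = 2

1 + 2 = 0


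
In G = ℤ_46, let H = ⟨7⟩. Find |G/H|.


|⟨7⟩| = n / gcd(7, 46) = 46 / 1 = 46
H is normal (ℤ_46 is abelian).
|G/H| = |G| / |H| = 46 / 46 = 1

|G/H| = 1


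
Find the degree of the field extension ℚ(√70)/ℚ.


√70 has minimal polynomial x² - 70 (irreducible over ℚ since 70 is squarefree)

[ℚ(√70)/ℚ] = 2


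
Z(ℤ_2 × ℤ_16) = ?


Z(G) = {g ∈ G | gx = xg for all x ∈ G}
Direct product of abelian groups is abelian, so Z(G) = G

Z(ℤ_2 × ℤ_16) = ℤ_2 × ℤ_16


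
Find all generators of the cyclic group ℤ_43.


g generates ℤ_n iff gcd(g,n) = 1
Prime factors of 43: 43
Generators are g ∈ {1,...,42} not divisible by any of these primes.
Generators: {1, 2, 3, 4, 5, 6, 7, 8, 9, 10, 11, 12, 13, 14, 15, 16, 17, 18, 19, 20, 21, 22, 23, 24, 25, 26, 27, 28, 29, 30, 31, 32, 33, 34, 35, 36, 37, 38, 39, 40, 41, 42}
Number of generators = φ(43) = 42

Generators of ℤ_43 = {1, 2, 3, 4, 5, 6, 7, 8, 9, 10, 11, 12, 13, 14, 15, 16, 17, 18, 19, 20, 21, 22, 23, 24, 25, 26, 27, 28, 29, 30, 31, 32, 33, 34, 35, 36, 37, 38, 39, 40, 41, 42}


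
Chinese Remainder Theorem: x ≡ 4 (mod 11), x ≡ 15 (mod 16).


m₁ = 11, m₂ = 16, gcd = 1, so CRT applies. M = m₁·m₂ = 176
Let M₁ = M/m₁ = 16, M₂ = M/m₂ = 11
Find y₁ ≡ M₁⁻¹ (mod m₁): 16⁻¹ ≡ 9 (mod 11)
Find y₂ ≡ M₂⁻¹ (mod m₂): 11⁻¹ ≡ 3 (mod 16)
x = a₁·M₁·y₁ + a₂·M₂·y₂ = 4·16·9 + 15·11·3 = 1071
Reduce mod 176: x ≡ 15
Check: 15 mod 11 = 4 ✓, 15 mod 16 = 15 ✓

x ≡ 15 (mod 176)


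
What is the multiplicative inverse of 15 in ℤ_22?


Use the extended Euclidean algorithm to write 1 = 15·s + 22·t; then s mod 22 is the inverse.
Euclidean algorithm:
  15 = 0·22 + 15
  22 = 1·15 + 7
  15 = 2·7 + 1
  7 = 7·1 + 0
gcd(15,22) = 1
Back-substitution gives: 15·(3) + 22·(-2) = 1
So 15⁻¹ ≡ 3 ≡ 3 (mod 22)
Check: 15 × 3 = 45 ≡ 1 (mod 22) ✓

15⁻¹ ≡ 3 (mod 22)


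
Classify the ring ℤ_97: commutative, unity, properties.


ℤ_97 is a commutative ring with unity 1; 97 is prime, so ℤ_97 is a field (hence an integral domain)
Commutative: Yes
Integral domain: Yes
Has unity: Yes

ℤ_97: Commutative=Yes, Unity=Yes


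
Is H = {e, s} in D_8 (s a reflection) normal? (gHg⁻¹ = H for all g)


H = {e, s} in D_8 (s a reflection)
r·s·r⁻¹ = sr⁻² ≠ s for n ≥ 3, so {e, s} is not closed under conjugation

No, not a normal subgroup


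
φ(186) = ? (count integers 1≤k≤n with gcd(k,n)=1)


Factor n: 186 = 2 × 3 × 31
φ(n) = n · ∏(1 - 1/p) over distinct primes p | n
φ(186) = 186 · (1 - 1/2) · (1 - 1/3) · (1 - 1/31) = 60

φ(186) = 60


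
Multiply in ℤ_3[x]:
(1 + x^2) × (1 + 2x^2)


Expand and collect like terms; reduce coefficients mod 3:
x^0: 1·1 = 1 ≡ 1 (mod 3)
x^1: 1·0 + 0·1 = 0 ≡ 0 (mod 3)
x^2: 1·2 + 0·0 + 1·1 = 3 ≡ 0 (mod 3)
x^3: 0·2 + 1·0 = 0 ≡ 0 (mod 3)
x^4: 1·2 = 2 ≡ 2 (mod 3)
Result: 1 + 2x^4

f · g = 1 + 2x^4


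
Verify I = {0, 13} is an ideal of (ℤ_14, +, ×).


Check ideal conditions for I = {0, 13} in ℤ_14:
(1) I is an additive subgroup? No
(2) For r ∈ ℤ_14 and a ∈ I: r·a ∈ I? No  [counterexample: r=2, a=13, r·a mod 14 = 12 ∉ I]

No, I is not an ideal of ℤ_14


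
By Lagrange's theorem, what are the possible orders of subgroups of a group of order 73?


Lagrange's theorem: |H| divides |G|
|G| = 73
Divisors of 73: 1, 73

Possible subgroup orders: {1, 73}


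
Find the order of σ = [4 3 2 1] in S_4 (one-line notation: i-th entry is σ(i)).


Cycle decomposition: (1 4) (2 3)
Cycle lengths: 2, 2
Order = lcm(2, 2) = 2

ord(σ) = 2


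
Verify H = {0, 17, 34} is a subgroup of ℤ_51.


Subgroup test for H = {0, 17, 34} in (ℤ_51, +):
(1) 0 ∈ H? Yes
(2) Closure: for all a,b ∈ H, (a+b) mod 51 ∈ H? Yes
(3) Inverses: for all a ∈ H, -a mod 51 ∈ H? Yes

Yes, H is a subgroup of ℤ_51


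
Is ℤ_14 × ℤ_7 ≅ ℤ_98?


Comparing ℤ_14 × ℤ_7 and ℤ_98:
gcd(14,7) = 7 ≠ 1. Max element order in ℤ_14×ℤ_7 is lcm(14,7) = 14 < 98, so it has no element of order 98

No, ℤ_14 × ℤ_7 ≇ ℤ_98


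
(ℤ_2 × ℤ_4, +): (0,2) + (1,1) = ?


Operation: componentwise addition mod (2, 4)
(0,2) + (1,1) = ((a₁+b₁) mod 2, (a₂+b₂) mod 4) with a = (0,2), b = (1,1)

(0,2) + (1,1) = (1,3)


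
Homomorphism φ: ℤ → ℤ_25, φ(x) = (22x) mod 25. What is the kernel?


Kernel = preimage of identity
ker(φ) = {x ∈ ℤ : 22x ≡ 0 (mod 25)}. gcd(22,25) = 1, so 22x ≡ 0 (mod 25) ⟺ x ≡ 0 (mod 25/1 = 25). Hence ker(φ) = 25ℤ

ker(φ) = 25ℤ


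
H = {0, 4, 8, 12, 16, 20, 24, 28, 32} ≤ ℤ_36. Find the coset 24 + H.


24 + H = {24 + h (mod 36) : h ∈ H}
24+0=24, 24+4=28, 24+8=32, 24+12=0, 24+16=4, 24+20=8, 24+24=12, 24+28=16, 24+32=20
24 + H = {0, 4, 8, 12, 16, 20, 24, 28, 32} = 0 + H

24 + H = {0, 4, 8, 12, 16, 20, 24, 28, 32}


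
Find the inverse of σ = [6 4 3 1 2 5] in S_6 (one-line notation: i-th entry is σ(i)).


To find σ⁻¹, swap domain and range:
σ(1) = 6 → σ⁻¹(6) = 1
σ(2) = 4 → σ⁻¹(4) = 2
σ(3) = 3 → σ⁻¹(3) = 3
σ(4) = 1 → σ⁻¹(1) = 4
σ(5) = 2 → σ⁻¹(2) = 5
σ(6) = 5 → σ⁻¹(5) = 6

σ⁻¹ = [4 5 3 2 6 1]


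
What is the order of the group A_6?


|A_n| = n!/2 (even permutations)
|A_6| = 6!/2 = 720/2 = 360

|A_6| = 360


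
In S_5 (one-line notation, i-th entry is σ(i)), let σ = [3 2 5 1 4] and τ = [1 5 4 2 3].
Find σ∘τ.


σ∘τ: apply τ first, then σ
1 →τ 1 →σ 3
2 →τ 5 →σ 4
3 →τ 4 →σ 1
4 →τ 2 →σ 2
5 →τ 3 →σ 5

σ∘τ = [3 4 1 2 5]


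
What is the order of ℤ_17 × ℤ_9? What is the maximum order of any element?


|ℤ_17 × ℤ_9| = 17 × 9 = 153
Max element order = lcm(17,9) = 153
Cyclic? Yes (gcd=1)

|ℤ_17×ℤ_9| = 153, max element order = 153


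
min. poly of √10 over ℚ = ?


√10 satisfies x² - 10 = 0, irreducible over ℚ since 10 is squarefree

Minimal polynomial: x² - 10


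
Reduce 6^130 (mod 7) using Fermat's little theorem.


Fermat's little theorem: if p is prime and gcd(a,p)=1, then a^(p-1) ≡ 1 (mod p)
p = 7 is prime, gcd(6,7) = 1
Reduce exponent: 130 mod 6 = 4
So 6^130 ≡ 6^4 (mod 7)
6^4 mod 7 = 1

6^130 ≡ 1 (mod 7)


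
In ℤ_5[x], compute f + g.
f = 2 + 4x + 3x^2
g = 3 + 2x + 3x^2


Add coefficients mod 5:
x^0: 2 + 3 = 0 (mod 5)
x^1: 4 + 2 = 1 (mod 5)
x^2: 3 + 3 = 1 (mod 5)
Result: x + x^2

f + g = x + x^2


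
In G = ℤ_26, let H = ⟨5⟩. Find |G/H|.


|⟨5⟩| = n / gcd(5, 26) = 26 / 1 = 26
H is normal (ℤ_26 is abelian).
|G/H| = |G| / |H| = 26 / 26 = 1

|G/H| = 1


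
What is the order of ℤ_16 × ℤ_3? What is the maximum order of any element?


|ℤ_16 × ℤ_3| = 16 × 3 = 48
Max element order = lcm(16,3) = 48
Cyclic? Yes (gcd=1)

|ℤ_16×ℤ_3| = 48, max element order = 48


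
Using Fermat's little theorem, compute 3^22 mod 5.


Fermat's little theorem: if p is prime and gcd(a,p)=1, then a^(p-1) ≡ 1 (mod p)
p = 5 is prime, gcd(3,5) = 1
Reduce exponent: 22 mod 4 = 2
So 3^22 ≡ 3^2 (mod 5)
3^2 mod 5 = 4

3^22 ≡ 4 (mod 5)


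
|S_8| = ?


|S_n| = n! (number of permutations of n symbols)
|S_8| = 8! = 40320

|S_8| = 40320


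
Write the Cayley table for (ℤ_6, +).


Elements: {0, 1, 2, 3, 4, 5}
Operation: addition mod 6
Entry (a, b) = (a + b) mod 6

Cayley table:
  | 0 | 1 | 2 | 3 | 4 | 5
0 | 0 | 1 | 2 | 3 | 4 | 5
1 | 1 | 2 | 3 | 4 | 5 | 0
2 | 2 | 3 | 4 | 5 | 0 | 1
3 | 3 | 4 | 5 | 0 | 1 | 2
4 | 4 | 5 | 0 | 1 | 2 | 3
5 | 5 | 0 | 1 | 2 | 3 | 4


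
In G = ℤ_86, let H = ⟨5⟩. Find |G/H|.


|⟨5⟩| = n / gcd(5, 86) = 86 / 1 = 86
H is normal (ℤ_86 is abelian).
|G/H| = |G| / |H| = 86 / 86 = 1

|G/H| = 1


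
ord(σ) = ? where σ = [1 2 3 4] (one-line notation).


Cycle decomposition: identity (all elements fixed)
Order = 1 (identity has order 1)

ord(σ) = 1


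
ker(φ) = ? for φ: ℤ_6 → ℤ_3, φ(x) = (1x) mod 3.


Kernel = preimage of identity
ker(φ) = {x ∈ ℤ_6 : 1x ≡ 0 (mod 3)}. Since 3 | 6, φ is well-defined. The kernel is the cyclic subgroup ⟨3⟩ of ℤ_6 (order 2), i.e. {0, 3}

ker(φ) = {0, 3}


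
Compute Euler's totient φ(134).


Factor n: 134 = 2 × 67
φ(n) = n · ∏(1 - 1/p) over distinct primes p | n
φ(134) = 134 · (1 - 1/2) · (1 - 1/67) = 66

φ(134) = 66


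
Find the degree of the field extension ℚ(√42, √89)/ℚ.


[ℚ(√42,√89):ℚ] = [ℚ(√42,√89):ℚ(√42)]·[ℚ(√42):ℚ] = 2·2 = 4

[ℚ(√42, √89)/ℚ] = 4


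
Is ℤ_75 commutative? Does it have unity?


ℤ_75 is a commutative ring with unity 1; 75 = 3×25 is composite, so 3·25 ≡ 0 gives zero divisors (not an integral domain)
Commutative: Yes
Integral domain: No
Has unity: Yes

ℤ_75: Commutative=Yes, Unity=Yes


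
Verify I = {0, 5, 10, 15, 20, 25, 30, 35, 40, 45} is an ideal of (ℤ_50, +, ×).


Check ideal conditions for I = {0, 5, 10, 15, 20, 25, 30, 35, 40, 45} in ℤ_50:
(1) I is an additive subgroup? Yes
(2) For r ∈ ℤ_50 and a ∈ I: r·a ∈ I? Yes

Yes, I is an ideal of ℤ_50


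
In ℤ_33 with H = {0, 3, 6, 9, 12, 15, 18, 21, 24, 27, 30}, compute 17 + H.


17 + H = {17 + h (mod 33) : h ∈ H}
17+0=17, 17+3=20, 17+6=23, 17+9=26, 17+12=29, 17+15=32, 17+18=2, 17+21=5, 17+24=8, 17+27=11, 17+30=14
17 + H = {2, 5, 8, 11, 14, 17, 20, 23, 26, 29, 32} = 2 + H

17 + H = {2, 5, 8, 11, 14, 17, 20, 23, 26, 29, 32}


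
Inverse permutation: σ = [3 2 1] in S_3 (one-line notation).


To find σ⁻¹, swap domain and range:
σ(1) = 3 → σ⁻¹(3) = 1
σ(2) = 2 → σ⁻¹(2) = 2
σ(3) = 1 → σ⁻¹(1) = 3

σ⁻¹ = [3 2 1]


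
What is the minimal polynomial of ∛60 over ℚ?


∛60 satisfies x³ - 60 = 0, irreducible over ℚ (no rational root; 60 is not a perfect cube)

Minimal polynomial: x³ - 60


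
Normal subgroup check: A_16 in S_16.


H = A_16 in S_16
A_16 has index 2 in S_16, and every subgroup of index 2 is normal

Yes, normal subgroup


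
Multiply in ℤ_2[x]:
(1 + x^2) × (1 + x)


Expand and collect like terms; reduce coefficients mod 2:
x^0: 1·1 = 1 ≡ 1 (mod 2)
x^1: 1·1 + 0·1 = 1 ≡ 1 (mod 2)
x^2: 0·1 + 1·1 = 1 ≡ 1 (mod 2)
x^3: 1·1 = 1 ≡ 1 (mod 2)
Result: 1 + x + x^2 + x^3

f · g = 1 + x + x^2 + x^3


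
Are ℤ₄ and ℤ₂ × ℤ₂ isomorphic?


Comparing ℤ₄ and ℤ₂ × ℤ₂:
ℤ₄ has an element of order 4; ℤ₂×ℤ₂ has exponent 2

No, ℤ₄ ≇ ℤ₂ × ℤ₂


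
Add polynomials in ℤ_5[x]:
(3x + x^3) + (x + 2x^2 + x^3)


Add coefficients mod 5:
x^0: 0 + 0 = 0 (mod 5)
x^1: 3 + 1 = 4 (mod 5)
x^2: 0 + 2 = 2 (mod 5)
x^3: 1 + 1 = 2 (mod 5)
Result: 4x + 2x^2 + 2x^3

f + g = 4x + 2x^2 + 2x^3


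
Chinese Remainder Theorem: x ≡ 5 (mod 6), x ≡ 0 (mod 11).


m₁ = 6, m₂ = 11, gcd = 1, so CRT applies. M = m₁·m₂ = 66
Let M₁ = M/m₁ = 11, M₂ = M/m₂ = 6
Find y₁ ≡ M₁⁻¹ (mod m₁): 11⁻¹ ≡ 5 (mod 6)
Find y₂ ≡ M₂⁻¹ (mod m₂): 6⁻¹ ≡ 2 (mod 11)
x = a₁·M₁·y₁ + a₂·M₂·y₂ = 5·11·5 + 0·6·2 = 275
Reduce mod 66: x ≡ 11
Check: 11 mod 6 = 5 ✓, 11 mod 11 = 0 ✓

x ≡ 11 (mod 66)


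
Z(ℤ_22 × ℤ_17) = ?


Z(G) = {g ∈ G | gx = xg for all x ∈ G}
Direct product of abelian groups is abelian, so Z(G) = G

Z(ℤ_22 × ℤ_17) = ℤ_22 × ℤ_17


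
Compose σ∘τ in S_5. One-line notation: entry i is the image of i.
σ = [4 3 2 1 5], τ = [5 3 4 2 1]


σ∘τ: apply τ first, then σ
1 →τ 5 →σ 5
2 →τ 3 →σ 2
3 →τ 4 →σ 1
4 →τ 2 →σ 3
5 →τ 1 →σ 4

σ∘τ = [5 2 1 3 4]


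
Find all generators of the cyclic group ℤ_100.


g generates ℤ_n iff gcd(g,n) = 1
Prime factors of 100: 2, 5
Generators are g ∈ {1,...,99} not divisible by any of these primes.
Generators: {1, 3, 7, 9, 11, 13, 17, 19, 21, 23, 27, 29, 31, 33, 37, 39, 41, 43, 47, 49, 51, 53, 57, 59, 61, 63, 67, 69, 71, 73, 77, 79, 81, 83, 87, 89, 91, 93, 97, 99}
Number of generators = φ(100) = 40

Generators of ℤ_100 = {1, 3, 7, 9, 11, 13, 17, 19, 21, 23, 27, 29, 31, 33, 37, 39, 41, 43, 47, 49, 51, 53, 57, 59, 61, 63, 67, 69, 71, 73, 77, 79, 81, 83, 87, 89, 91, 93, 97, 99}


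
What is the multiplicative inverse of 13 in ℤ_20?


Use the extended Euclidean algorithm to write 1 = 13·s + 20·t; then s mod 20 is the inverse.
Euclidean algorithm:
  13 = 0·20 + 13
  20 = 1·13 + 7
  13 = 1·7 + 6
  7 = 1·6 + 1
  6 = 6·1 + 0
gcd(13,20) = 1
Back-substitution gives: 13·(-3) + 20·(2) = 1
So 13⁻¹ ≡ -3 ≡ 17 (mod 20)
Check: 13 × 17 = 221 ≡ 1 (mod 20) ✓

13⁻¹ ≡ 17 (mod 20)


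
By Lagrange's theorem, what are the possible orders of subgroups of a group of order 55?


Lagrange's theorem: |H| divides |G|
|G| = 55
Divisors of 55: 1, 5, 11, 55

Possible subgroup orders: {1, 5, 11, 55}


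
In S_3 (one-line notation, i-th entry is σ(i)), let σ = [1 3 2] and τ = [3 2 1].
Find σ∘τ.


σ∘τ: apply τ first, then σ
1 →τ 3 →σ 2
2 →τ 2 →σ 3
3 →τ 1 →σ 1

σ∘τ = [2 3 1]


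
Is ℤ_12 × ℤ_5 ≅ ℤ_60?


Comparing ℤ_12 × ℤ_5 and ℤ_60:
gcd(12,5) = 1, so ℤ_12 × ℤ_5 ≅ ℤ_60 (CRT)

Yes, ℤ_12 × ℤ_5 ≅ ℤ_60


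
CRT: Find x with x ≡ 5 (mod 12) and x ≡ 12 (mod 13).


m₁ = 12, m₂ = 13, gcd = 1, so CRT applies. M = m₁·m₂ = 156
Let M₁ = M/m₁ = 13, M₂ = M/m₂ = 12
Find y₁ ≡ M₁⁻¹ (mod m₁): 13⁻¹ ≡ 1 (mod 12)
Find y₂ ≡ M₂⁻¹ (mod m₂): 12⁻¹ ≡ 12 (mod 13)
x = a₁·M₁·y₁ + a₂·M₂·y₂ = 5·13·1 + 12·12·12 = 1793
Reduce mod 156: x ≡ 77
Check: 77 mod 12 = 5 ✓, 77 mod 13 = 12 ✓

x ≡ 77 (mod 156)


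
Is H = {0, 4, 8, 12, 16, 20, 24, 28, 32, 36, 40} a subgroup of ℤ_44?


Subgroup test for H = {0, 4, 8, 12, 16, 20, 24, 28, 32, 36, 40} in (ℤ_44, +):
(1) 0 ∈ H? Yes
(2) Closure: for all a,b ∈ H, (a+b) mod 44 ∈ H? Yes
(3) Inverses: for all a ∈ H, -a mod 44 ∈ H? Yes

Yes, H is a subgroup of ℤ_44


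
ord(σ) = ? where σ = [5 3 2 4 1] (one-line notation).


Cycle decomposition: (1 5) (2 3)
Cycle lengths: 2, 2
Order = lcm(2, 2) = 2

ord(σ) = 2


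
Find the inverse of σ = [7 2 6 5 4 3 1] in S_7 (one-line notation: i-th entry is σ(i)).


To find σ⁻¹, swap domain and range:
σ(1) = 7 → σ⁻¹(7) = 1
σ(2) = 2 → σ⁻¹(2) = 2
σ(3) = 6 → σ⁻¹(6) = 3
σ(4) = 5 → σ⁻¹(5) = 4
σ(5) = 4 → σ⁻¹(4) = 5
σ(6) = 3 → σ⁻¹(3) = 6
σ(7) = 1 → σ⁻¹(1) = 7

σ⁻¹ = [7 2 6 5 4 3 1]


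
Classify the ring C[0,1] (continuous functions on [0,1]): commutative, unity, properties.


pointwise +,× is commutative with unity (constant 1); but bump functions with disjoint support multiply to 0 — zero divisors, so not an integral domain
Commutative: Yes
Integral domain: No
Has unity: Yes

C[0,1] (continuous functions on [0,1]): Commutative=Yes, Unity=Yes


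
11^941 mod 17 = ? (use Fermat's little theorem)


Fermat's little theorem: if p is prime and gcd(a,p)=1, then a^(p-1) ≡ 1 (mod p)
p = 17 is prime, gcd(11,17) = 1
Reduce exponent: 941 mod 16 = 13
So 11^941 ≡ 11^13 (mod 17)
11^13 mod 17 = 7

11^941 ≡ 7 (mod 17)


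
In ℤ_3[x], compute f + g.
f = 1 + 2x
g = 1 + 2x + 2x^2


Add coefficients mod 3:
x^0: 1 + 1 = 2 (mod 3)
x^1: 2 + 2 = 1 (mod 3)
x^2: 0 + 2 = 2 (mod 3)
Result: 2 + x + 2x^2

f + g = 2 + x + 2x^2


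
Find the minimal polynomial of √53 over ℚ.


√53 satisfies x² - 53 = 0, irreducible over ℚ since 53 is squarefree

Minimal polynomial: x² - 53


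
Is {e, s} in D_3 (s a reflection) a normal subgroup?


H = {e, s} in D_3 (s a reflection)
r·s·r⁻¹ = sr⁻² ≠ s for n ≥ 3, so {e, s} is not closed under conjugation

No, not a normal subgroup


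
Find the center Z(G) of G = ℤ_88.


Z(G) = {g ∈ G | gx = xg for all x ∈ G}
ℤ_88 is abelian, so Z(G) = G

Z(ℤ_88) = ℤ_88


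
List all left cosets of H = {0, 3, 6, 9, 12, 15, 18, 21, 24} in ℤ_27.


H = {0, 3, 6, 9, 12, 15, 18, 21, 24}, |H| = 9
Number of cosets = |G|/|H| = 27/9 = 3
0 + H = {0, 3, 6, 9, 12, 15, 18, 21, 24}
1 + H = {1, 4, 7, 10, 13, 16, 19, 22, 25}
2 + H = {2, 5, 8, 11, 14, 17, 20, 23, 26}

Cosets: 0+H={0,3,6,9,12,15,18,21,24}; 1+H={1,4,7,10,13,16,19,22,25}; 2+H={2,5,8,11,14,17,20,23,26}


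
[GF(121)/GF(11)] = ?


GF(121) = GF(11^2), so the extension degree is 2

[GF(121)/GF(11)] = 2


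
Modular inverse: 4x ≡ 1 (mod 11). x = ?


Use the extended Euclidean algorithm to write 1 = 4·s + 11·t; then s mod 11 is the inverse.
Euclidean algorithm:
  4 = 0·11 + 4
  11 = 2·4 + 3
  4 = 1·3 + 1
  3 = 3·1 + 0
gcd(4,11) = 1
Back-substitution gives: 4·(3) + 11·(-1) = 1
So 4⁻¹ ≡ 3 ≡ 3 (mod 11)
Check: 4 × 3 = 12 ≡ 1 (mod 11) ✓

4⁻¹ ≡ 3 (mod 11)


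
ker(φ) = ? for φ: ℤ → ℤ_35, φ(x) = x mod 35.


Kernel = preimage of identity
ker(φ) = {x ∈ ℤ : x ≡ 0 (mod 35)} = 35ℤ = {0, ±35, ±70, ...}

ker(φ) = 35ℤ


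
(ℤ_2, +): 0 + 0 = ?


Operation: addition mod 2
0 + 0 = (a + b) mod 2 with a = 0, b = 0

0 + 0 = 0


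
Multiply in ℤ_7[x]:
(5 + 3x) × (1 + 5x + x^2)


Expand and collect like terms; reduce coefficients mod 7:
x^0: 5·1 = 5 ≡ 5 (mod 7)
x^1: 5·5 + 3·1 = 28 ≡ 0 (mod 7)
x^2: 5·1 + 3·5 = 20 ≡ 6 (mod 7)
x^3: 3·1 = 3 ≡ 3 (mod 7)
Result: 5 + 6x^2 + 3x^3

f · g = 5 + 6x^2 + 3x^3


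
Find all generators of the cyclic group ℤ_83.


g generates ℤ_n iff gcd(g,n) = 1
Prime factors of 83: 83
Generators are g ∈ {1,...,82} not divisible by any of these primes.
Generators: {1, 2, 3, 4, 5, 6, 7, 8, 9, 10, 11, 12, 13, 14, 15, 16, 17, 18, 19, 20, 21, 22, 23, 24, 25, 26, 27, 28, 29, 30, 31, 32, 33, 34, 35, 36, 37, 38, 39, 40, 41, 42, 43, 44, 45, 46, 47, 48, 49, 50, 51, 52, 53, 54, 55, 56, 57, 58, 59, 60, 61, 62, 63, 64, 65, 66, 67, 68, 69, 70, 71, 72, 73, 74, 75, 76, 77, 78, 79, 80, 81, 82}
Number of generators = φ(83) = 82

Generators of ℤ_83 = {1, 2, 3, 4, 5, 6, 7, 8, 9, 10, 11, 12, 13, 14, 15, 16, 17, 18, 19, 20, 21, 22, 23, 24, 25, 26, 27, 28, 29, 30, 31, 32, 33, 34, 35, 36, 37, 38, 39, 40, 41, 42, 43, 44, 45, 46, 47, 48, 49, 50, 51, 52, 53, 54, 55, 56, 57, 58, 59, 60, 61, 62, 63, 64, 65, 66, 67, 68, 69, 70, 71, 72, 73, 74, 75, 76, 77, 78, 79, 80, 81, 82}


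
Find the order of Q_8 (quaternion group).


Q_8 = {±1, ±i, ±j, ±k}
|Q_8| = 8

|Q_8 (quaternion group)| = 8


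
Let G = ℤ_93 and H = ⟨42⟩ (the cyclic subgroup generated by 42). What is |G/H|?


|⟨42⟩| = n / gcd(42, 93) = 93 / 3 = 31
H is normal (ℤ_93 is abelian).
|G/H| = |G| / |H| = 93 / 31 = 3

|G/H| = 3


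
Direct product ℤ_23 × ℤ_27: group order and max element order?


|ℤ_23 × ℤ_27| = 23 × 27 = 621
Max element order = lcm(23,27) = 621
Cyclic? Yes (gcd=1)

|ℤ_23×ℤ_27| = 621, max element order = 621


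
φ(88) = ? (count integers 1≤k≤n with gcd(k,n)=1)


Factor n: 88 = 2^3 × 11
φ(n) = n · ∏(1 - 1/p) over distinct primes p | n
φ(88) = 88 · (1 - 1/2) · (1 - 1/11) = 40

φ(88) = 40


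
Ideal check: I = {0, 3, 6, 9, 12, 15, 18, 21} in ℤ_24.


Check ideal conditions for I = {0, 3, 6, 9, 12, 15, 18, 21} in ℤ_24:
(1) I is an additive subgroup? Yes
(2) For r ∈ ℤ_24 and a ∈ I: r·a ∈ I? Yes

Yes, I is an ideal of ℤ_24


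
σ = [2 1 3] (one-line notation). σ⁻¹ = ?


To find σ⁻¹, swap domain and range:
σ(1) = 2 → σ⁻¹(2) = 1
σ(2) = 1 → σ⁻¹(1) = 2
σ(3) = 3 → σ⁻¹(3) = 3

σ⁻¹ = [2 1 3]


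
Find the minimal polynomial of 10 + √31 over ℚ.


Let α = 10 + √31. Then α - 10 = √31, so (α - 10)² = 31, giving α² - 20α + 69 = 0. Degree 2 and α ∉ ℚ, so this is the minimal polynomial.

Minimal polynomial: x² - 20x + 69


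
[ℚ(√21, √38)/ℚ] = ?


[ℚ(√21,√38):ℚ] = [ℚ(√21,√38):ℚ(√21)]·[ℚ(√21):ℚ] = 2·2 = 4

[ℚ(√21, √38)/ℚ] = 4


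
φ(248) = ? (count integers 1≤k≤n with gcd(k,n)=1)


Factor n: 248 = 2^3 × 31
φ(n) = n · ∏(1 - 1/p) over distinct primes p | n
φ(248) = 248 · (1 - 1/2) · (1 - 1/31) = 120

φ(248) = 120


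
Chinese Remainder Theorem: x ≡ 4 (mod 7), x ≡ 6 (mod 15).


m₁ = 7, m₂ = 15, gcd = 1, so CRT applies. M = m₁·m₂ = 105
Let M₁ = M/m₁ = 15, M₂ = M/m₂ = 7
Find y₁ ≡ M₁⁻¹ (mod m₁): 15⁻¹ ≡ 1 (mod 7)
Find y₂ ≡ M₂⁻¹ (mod m₂): 7⁻¹ ≡ 13 (mod 15)
x = a₁·M₁·y₁ + a₂·M₂·y₂ = 4·15·1 + 6·7·13 = 606
Reduce mod 105: x ≡ 81
Check: 81 mod 7 = 4 ✓, 81 mod 15 = 6 ✓

x ≡ 81 (mod 105)


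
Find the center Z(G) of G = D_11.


Z(G) = {g ∈ G | gx = xg for all x ∈ G}
For odd n, Z(D_n) = {e}: no nontrivial rotation commutes with all reflections

Z(D_11) = {e}


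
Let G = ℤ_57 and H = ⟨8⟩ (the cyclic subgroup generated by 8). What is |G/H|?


|⟨8⟩| = n / gcd(8, 57) = 57 / 1 = 57
H is normal (ℤ_57 is abelian).
|G/H| = |G| / |H| = 57 / 57 = 1

|G/H| = 1


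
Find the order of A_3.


|A_n| = n!/2 (even permutations)
|A_3| = 3!/2 = 6/2 = 3

|A_3| = 3


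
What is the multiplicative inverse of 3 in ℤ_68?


Use the extended Euclidean algorithm to write 1 = 3·s + 68·t; then s mod 68 is the inverse.
Euclidean algorithm:
  3 = 0·68 + 3
  68 = 22·3 + 2
  3 = 1·2 + 1
  2 = 2·1 + 0
gcd(3,68) = 1
Back-substitution gives: 3·(23) + 68·(-1) = 1
So 3⁻¹ ≡ 23 ≡ 23 (mod 68)
Check: 3 × 23 = 69 ≡ 1 (mod 68) ✓

3⁻¹ ≡ 23 (mod 68)


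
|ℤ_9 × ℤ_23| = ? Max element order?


|ℤ_9 × ℤ_23| = 9 × 23 = 207
Max element order = lcm(9,23) = 207
Cyclic? Yes (gcd=1)

|ℤ_9×ℤ_23| = 207, max element order = 207


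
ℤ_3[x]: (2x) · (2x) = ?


Expand and collect like terms; reduce coefficients mod 3:
x^0: 0·0 = 0 ≡ 0 (mod 3)
x^1: 0·2 + 2·0 = 0 ≡ 0 (mod 3)
x^2: 2·2 = 4 ≡ 1 (mod 3)
Result: x^2

f · g = x^2


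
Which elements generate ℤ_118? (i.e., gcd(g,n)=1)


g generates ℤ_n iff gcd(g,n) = 1
Prime factors of 118: 2, 59
Generators are g ∈ {1,...,117} not divisible by any of these primes.
Generators: {1, 3, 5, 7, 9, 11, 13, 15, 17, 19, 21, 23, 25, 27, 29, 31, 33, 35, 37, 39, 41, 43, 45, 47, 49, 51, 53, 55, 57, 61, 63, 65, 67, 69, 71, 73, 75, 77, 79, 81, 83, 85, 87, 89, 91, 93, 95, 97, 99, 101, 103, 105, 107, 109, 111, 113, 115, 117}
Number of generators = φ(118) = 58

Generators of ℤ_118 = {1, 3, 5, 7, 9, 11, 13, 15, 17, 19, 21, 23, 25, 27, 29, 31, 33, 35, 37, 39, 41, 43, 45, 47, 49, 51, 53, 55, 57, 61, 63, 65, 67, 69, 71, 73, 75, 77, 79, 81, 83, 85, 87, 89, 91, 93, 95, 97, 99, 101, 103, 105, 107, 109, 111, 113, 115, 117}


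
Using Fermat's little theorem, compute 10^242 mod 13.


Fermat's little theorem: if p is prime and gcd(a,p)=1, then a^(p-1) ≡ 1 (mod p)
p = 13 is prime, gcd(10,13) = 1
Reduce exponent: 242 mod 12 = 2
So 10^242 ≡ 10^2 (mod 13)
10^2 mod 13 = 9

10^242 ≡ 9 (mod 13)


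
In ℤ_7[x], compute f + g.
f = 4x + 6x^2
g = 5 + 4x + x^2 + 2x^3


Add coefficients mod 7:
x^0: 0 + 5 = 5 (mod 7)
x^1: 4 + 4 = 1 (mod 7)
x^2: 6 + 1 = 0 (mod 7)
x^3: 0 + 2 = 2 (mod 7)
Result: 5 + x + 2x^3

f + g = 5 + x + 2x^3


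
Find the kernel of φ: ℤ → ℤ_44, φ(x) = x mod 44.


Kernel = preimage of identity
ker(φ) = {x ∈ ℤ : x ≡ 0 (mod 44)} = 44ℤ = {0, ±44, ±88, ...}

ker(φ) = 44ℤ


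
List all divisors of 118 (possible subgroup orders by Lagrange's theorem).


Lagrange's theorem: |H| divides |G|
|G| = 118
Divisors of 118: 1, 2, 59, 118

Possible subgroup orders: {1, 2, 59, 118}


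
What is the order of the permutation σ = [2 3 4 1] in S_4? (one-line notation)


Cycle decomposition: (1 2 3 4)
Cycle lengths: 4
Order = lcm(4) = 4

ord(σ) = 4


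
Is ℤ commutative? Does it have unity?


integers form a commutative ring with unity 1; no zero divisors
Commutative: Yes
Integral domain: Yes
Has unity: Yes

ℤ: Commutative=Yes, Unity=Yes


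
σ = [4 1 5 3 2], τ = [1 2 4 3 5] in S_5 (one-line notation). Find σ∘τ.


σ∘τ: apply τ first, then σ
1 →τ 1 →σ 4
2 →τ 2 →σ 1
3 →τ 4 →σ 3
4 →τ 3 →σ 5
5 →τ 5 →σ 2

σ∘τ = [4 1 3 5 2]


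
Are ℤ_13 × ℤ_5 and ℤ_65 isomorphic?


Comparing ℤ_13 × ℤ_5 and ℤ_65:
gcd(13,5) = 1, so ℤ_13 × ℤ_5 ≅ ℤ_65 (CRT)

Yes, ℤ_13 × ℤ_5 ≅ ℤ_65


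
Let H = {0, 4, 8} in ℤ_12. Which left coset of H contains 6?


6 + H = {6 + h (mod 12) : h ∈ H}
6+0=6, 6+4=10, 6+8=2
6 + H = {2, 6, 10} = 2 + H

6 + H = {2, 6, 10}


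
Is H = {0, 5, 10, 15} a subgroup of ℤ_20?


Subgroup test for H = {0, 5, 10, 15} in (ℤ_20, +):
(1) 0 ∈ H? Yes
(2) Closure: for all a,b ∈ H, (a+b) mod 20 ∈ H? Yes
(3) Inverses: for all a ∈ H, -a mod 20 ∈ H? Yes

Yes, H is a subgroup of ℤ_20


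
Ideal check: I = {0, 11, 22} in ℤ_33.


Check ideal conditions for I = {0, 11, 22} in ℤ_33:
(1) I is an additive subgroup? Yes
(2) For r ∈ ℤ_33 and a ∈ I: r·a ∈ I? Yes

Yes, I is an ideal of ℤ_33


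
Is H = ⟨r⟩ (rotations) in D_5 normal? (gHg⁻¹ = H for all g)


H = ⟨r⟩ (rotations) in D_5
The rotation subgroup ⟨r⟩ has index 2 in D_5, so it is normal

Yes, normal subgroup


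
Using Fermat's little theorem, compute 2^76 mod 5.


Fermat's little theorem: if p is prime and gcd(a,p)=1, then a^(p-1) ≡ 1 (mod p)
p = 5 is prime, gcd(2,5) = 1
Reduce exponent: 76 mod 4 = 0
So 2^76 ≡ 2^0 (mod 5)
2^0 = 1

2^76 ≡ 1 (mod 5)


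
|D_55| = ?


|D_n| = 2n (n rotations and n reflections)
|D_55| = 2×55 = 110

|D_55| = 110


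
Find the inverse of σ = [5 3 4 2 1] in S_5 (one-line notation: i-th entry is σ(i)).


To find σ⁻¹, swap domain and range:
σ(1) = 5 → σ⁻¹(5) = 1
σ(2) = 3 → σ⁻¹(3) = 2
σ(3) = 4 → σ⁻¹(4) = 3
σ(4) = 2 → σ⁻¹(2) = 4
σ(5) = 1 → σ⁻¹(1) = 5

σ⁻¹ = [5 4 2 3 1]


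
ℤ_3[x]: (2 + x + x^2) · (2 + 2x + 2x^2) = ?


Expand and collect like terms; reduce coefficients mod 3:
x^0: 2·2 = 4 ≡ 1 (mod 3)
x^1: 2·2 + 1·2 = 6 ≡ 0 (mod 3)
x^2: 2·2 + 1·2 + 1·2 = 8 ≡ 2 (mod 3)
x^3: 1·2 + 1·2 = 4 ≡ 1 (mod 3)
x^4: 1·2 = 2 ≡ 2 (mod 3)
Result: 1 + 2x^2 + x^3 + 2x^4

f · g = 1 + 2x^2 + x^3 + 2x^4


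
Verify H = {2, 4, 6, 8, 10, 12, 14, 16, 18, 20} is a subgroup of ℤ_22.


Subgroup test for H = {2, 4, 6, 8, 10, 12, 14, 16, 18, 20} in (ℤ_22, +):
(1) 0 ∈ H? No
(2) Closure: for all a,b ∈ H, (a+b) mod 22 ∈ H? No  [counterexample: 2 + 20 = 0 ∉ H]
(3) Inverses: for all a ∈ H, -a mod 22 ∈ H? Yes

No, H is not a subgroup of ℤ_22


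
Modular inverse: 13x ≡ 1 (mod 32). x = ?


Use the extended Euclidean algorithm to write 1 = 13·s + 32·t; then s mod 32 is the inverse.
Euclidean algorithm:
  13 = 0·32 + 13
  32 = 2·13 + 6
  13 = 2·6 + 1
  6 = 6·1 + 0
gcd(13,32) = 1
Back-substitution gives: 13·(5) + 32·(-2) = 1
So 13⁻¹ ≡ 5 ≡ 5 (mod 32)
Check: 13 × 5 = 65 ≡ 1 (mod 32) ✓

13⁻¹ ≡ 5 (mod 32)


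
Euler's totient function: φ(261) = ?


Factor n: 261 = 3^2 × 29
φ(n) = n · ∏(1 - 1/p) over distinct primes p | n
φ(261) = 261 · (1 - 1/3) · (1 - 1/29) = 168

φ(261) = 168


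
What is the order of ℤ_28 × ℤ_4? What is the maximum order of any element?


|ℤ_28 × ℤ_4| = 28 × 4 = 112
Max element order = lcm(28,4) = 28
Cyclic? No (gcd=4)

|ℤ_28×ℤ_4| = 112, max element order = 28


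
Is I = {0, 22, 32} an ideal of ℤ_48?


Check ideal conditions for I = {0, 22, 32} in ℤ_48:
(1) I is an additive subgroup? No
(2) For r ∈ ℤ_48 and a ∈ I: r·a ∈ I? No  [counterexample: r=2, a=22, r·a mod 48 = 44 ∉ I]

No, I is not an ideal of ℤ_48


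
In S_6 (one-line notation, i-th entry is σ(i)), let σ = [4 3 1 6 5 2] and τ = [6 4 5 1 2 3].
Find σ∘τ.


σ∘τ: apply τ first, then σ
1 →τ 6 →σ 2
2 →τ 4 →σ 6
3 →τ 5 →σ 5
4 →τ 1 →σ 4
5 →τ 2 →σ 3
6 →τ 3 →σ 1

σ∘τ = [2 6 5 4 3 1]


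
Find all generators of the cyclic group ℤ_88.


g generates ℤ_n iff gcd(g,n) = 1
Prime factors of 88: 2, 11
Generators are g ∈ {1,...,87} not divisible by any of these primes.
Generators: {1, 3, 5, 7, 9, 13, 15, 17, 19, 21, 23, 25, 27, 29, 31, 35, 37, 39, 41, 43, 45, 47, 49, 51, 53, 57, 59, 61, 63, 65, 67, 69, 71, 73, 75, 79, 81, 83, 85, 87}
Number of generators = φ(88) = 40

Generators of ℤ_88 = {1, 3, 5, 7, 9, 13, 15, 17, 19, 21, 23, 25, 27, 29, 31, 35, 37, 39, 41, 43, 45, 47, 49, 51, 53, 57, 59, 61, 63, 65, 67, 69, 71, 73, 75, 79, 81, 83, 85, 87}


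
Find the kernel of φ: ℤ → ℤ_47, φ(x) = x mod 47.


Kernel = preimage of identity
ker(φ) = {x ∈ ℤ : x ≡ 0 (mod 47)} = 47ℤ = {0, ±47, ±94, ...}

ker(φ) = 47ℤ


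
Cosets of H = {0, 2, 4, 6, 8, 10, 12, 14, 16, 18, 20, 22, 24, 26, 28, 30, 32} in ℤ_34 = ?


H = {0, 2, 4, 6, 8, 10, 12, 14, 16, 18, 20, 22, 24, 26, 28, 30, 32}, |H| = 17
Number of cosets = |G|/|H| = 34/17 = 2
0 + H = {0, 2, 4, 6, 8, 10, 12, 14, 16, 18, 20, 22, 24, 26, 28, 30, 32}
1 + H = {1, 3, 5, 7, 9, 11, 13, 15, 17, 19, 21, 23, 25, 27, 29, 31, 33}

Cosets: 0+H={0,2,4,6,8,10,12,14,16,18,20,22,24,26,28,30,32}; 1+H={1,3,5,7,9,11,13,15,17,19,21,23,25,27,29,31,33}


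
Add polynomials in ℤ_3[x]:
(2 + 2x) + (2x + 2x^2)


Add coefficients mod 3:
x^0: 2 + 0 = 2 (mod 3)
x^1: 2 + 2 = 1 (mod 3)
x^2: 0 + 2 = 2 (mod 3)
Result: 2 + x + 2x^2

f + g = 2 + x + 2x^2


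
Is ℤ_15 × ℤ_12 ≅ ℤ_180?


Comparing ℤ_15 × ℤ_12 and ℤ_180:
gcd(15,12) = 3 ≠ 1. Max element order in ℤ_15×ℤ_12 is lcm(15,12) = 60 < 180, so it has no element of order 180

No, ℤ_15 × ℤ_12 ≇ ℤ_180


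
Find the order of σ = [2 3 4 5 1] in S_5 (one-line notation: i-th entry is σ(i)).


Cycle decomposition: (1 2 3 4 5)
Cycle lengths: 5
Order = lcm(5) = 5

ord(σ) = 5


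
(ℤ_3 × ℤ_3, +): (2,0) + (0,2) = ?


Operation: componentwise addition mod (3, 3)
(2,0) + (0,2) = ((a₁+b₁) mod 3, (a₂+b₂) mod 3) with a = (2,0), b = (0,2)

(2,0) + (0,2) = (2,2)


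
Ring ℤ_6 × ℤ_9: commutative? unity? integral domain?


Direct product ring; commutative with unity (1,1); but (1,0)·(0,1) = (0,0) gives zero divisors, so not an integral domain
Commutative: Yes
Integral domain: No
Has unity: Yes

ℤ_6 × ℤ_9: Commutative=Yes, Unity=Yes


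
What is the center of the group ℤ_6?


Z(G) = {g ∈ G | gx = xg for all x ∈ G}
ℤ_6 is abelian, so Z(G) = G

Z(ℤ_6) = ℤ_6


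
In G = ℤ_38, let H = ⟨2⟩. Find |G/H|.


|⟨2⟩| = n / gcd(2, 38) = 38 / 2 = 19
H is normal (ℤ_38 is abelian).
|G/H| = |G| / |H| = 38 / 19 = 2

|G/H| = 2


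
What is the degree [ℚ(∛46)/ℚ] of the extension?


∛46 has minimal polynomial x³ - 46 (irreducible over ℚ since 46 is not a perfect cube)

[ℚ(∛46)/ℚ] = 3


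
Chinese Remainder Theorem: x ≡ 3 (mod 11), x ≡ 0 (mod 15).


m₁ = 11, m₂ = 15, gcd = 1, so CRT applies. M = m₁·m₂ = 165
Let M₁ = M/m₁ = 15, M₂ = M/m₂ = 11
Find y₁ ≡ M₁⁻¹ (mod m₁): 15⁻¹ ≡ 3 (mod 11)
Find y₂ ≡ M₂⁻¹ (mod m₂): 11⁻¹ ≡ 11 (mod 15)
x = a₁·M₁·y₁ + a₂·M₂·y₂ = 3·15·3 + 0·11·11 = 135
Reduce mod 165: x ≡ 135
Check: 135 mod 11 = 3 ✓, 135 mod 15 = 0 ✓

x ≡ 135 (mod 165)


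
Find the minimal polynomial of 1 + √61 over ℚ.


Let α = 1 + √61. Then α - 1 = √61, so (α - 1)² = 61, giving α² - 2α - 60 = 0. Degree 2 and α ∉ ℚ, so this is the minimal polynomial.

Minimal polynomial: x² - 2x - 60


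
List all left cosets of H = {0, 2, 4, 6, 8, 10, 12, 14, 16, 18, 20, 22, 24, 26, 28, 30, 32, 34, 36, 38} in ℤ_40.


H = {0, 2, 4, 6, 8, 10, 12, 14, 16, 18, 20, 22, 24, 26, 28, 30, 32, 34, 36, 38}, |H| = 20
Number of cosets = |G|/|H| = 40/20 = 2
0 + H = {0, 2, 4, 6, 8, 10, 12, 14, 16, 18, 20, 22, 24, 26, 28, 30, 32, 34, 36, 38}
1 + H = {1, 3, 5, 7, 9, 11, 13, 15, 17, 19, 21, 23, 25, 27, 29, 31, 33, 35, 37, 39}

Cosets: 0+H={0,2,4,6,8,10,12,14,16,18,20,22,24,26,28,30,32,34,36,38}; 1+H={1,3,5,7,9,11,13,15,17,19,21,23,25,27,29,31,33,35,37,39}


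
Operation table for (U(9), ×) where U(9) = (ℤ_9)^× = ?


Elements: {1, 2, 4, 5, 7, 8}
Operation: multiplication mod 9
Entry (a, b) = (a × b) mod 9

Cayley table:
  | 1 | 2 | 4 | 5 | 7 | 8
1 | 1 | 2 | 4 | 5 | 7 | 8
2 | 2 | 4 | 8 | 1 | 5 | 7
4 | 4 | 8 | 7 | 2 | 1 | 5
5 | 5 | 1 | 2 | 7 | 8 | 4
7 | 7 | 5 | 1 | 8 | 4 | 2
8 | 8 | 7 | 5 | 4 | 2 | 1


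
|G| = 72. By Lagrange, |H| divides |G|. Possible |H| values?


Lagrange's theorem: |H| divides |G|
|G| = 72
Divisors of 72: 1, 2, 3, 4, 6, 8, 9, 12, 18, 24, 36, 72

Possible subgroup orders: {1, 2, 3, 4, 6, 8, 9, 12, 18, 24, 36, 72}


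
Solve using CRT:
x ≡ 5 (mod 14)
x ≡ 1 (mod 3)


m₁ = 14, m₂ = 3, gcd = 1, so CRT applies. M = m₁·m₂ = 42
Let M₁ = M/m₁ = 3, M₂ = M/m₂ = 14
Find y₁ ≡ M₁⁻¹ (mod m₁): 3⁻¹ ≡ 5 (mod 14)
Find y₂ ≡ M₂⁻¹ (mod m₂): 14⁻¹ ≡ 2 (mod 3)
x = a₁·M₁·y₁ + a₂·M₂·y₂ = 5·3·5 + 1·14·2 = 103
Reduce mod 42: x ≡ 19
Check: 19 mod 14 = 5 ✓, 19 mod 3 = 1 ✓

x ≡ 19 (mod 42)


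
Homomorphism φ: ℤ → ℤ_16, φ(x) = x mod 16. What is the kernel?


Kernel = preimage of identity
ker(φ) = {x ∈ ℤ : x ≡ 0 (mod 16)} = 16ℤ = {0, ±16, ±32, ...}

ker(φ) = 16ℤ


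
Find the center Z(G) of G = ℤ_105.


Z(G) = {g ∈ G | gx = xg for all x ∈ G}
ℤ_105 is abelian, so Z(G) = G

Z(ℤ_105) = ℤ_105


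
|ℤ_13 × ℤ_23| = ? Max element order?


|ℤ_13 × ℤ_23| = 13 × 23 = 299
Max element order = lcm(13,23) = 299
Cyclic? Yes (gcd=1)

|ℤ_13×ℤ_23| = 299, max element order = 299


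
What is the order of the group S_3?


|S_n| = n! (number of permutations of n symbols)
|S_3| = 3! = 6

|S_3| = 6


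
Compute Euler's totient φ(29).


φ(n) = count of k ∈ {1,...,n} with gcd(k,n)=1
Coprimes to 29: {1, 2, 3, 4, 5, 6, 7, 8, 9, 10, 11, 12, 13, 14, 15, 16, 17, 18, 19, 20, 21, 22, 23, 24, 25, 26, 27, 28}
Count: 28

φ(29) = 28


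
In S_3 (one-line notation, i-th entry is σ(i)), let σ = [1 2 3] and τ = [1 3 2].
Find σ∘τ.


σ∘τ: apply τ first, then σ
1 →τ 1 →σ 1
2 →τ 3 →σ 3
3 →τ 2 →σ 2

σ∘τ = [1 3 2]


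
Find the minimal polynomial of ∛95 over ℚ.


∛95 satisfies x³ - 95 = 0, irreducible over ℚ (no rational root; 95 is not a perfect cube)

Minimal polynomial: x³ - 95


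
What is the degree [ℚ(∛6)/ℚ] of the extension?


∛6 has minimal polynomial x³ - 6 (irreducible over ℚ since 6 is not a perfect cube)

[ℚ(∛6)/ℚ] = 3


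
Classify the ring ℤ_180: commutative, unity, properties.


ℤ_180 is a commutative ring with unity 1; 180 = 2×90 is composite, so 2·90 ≡ 0 gives zero divisors (not an integral domain)
Commutative: Yes
Integral domain: No
Has unity: Yes

ℤ_180: Commutative=Yes, Unity=Yes


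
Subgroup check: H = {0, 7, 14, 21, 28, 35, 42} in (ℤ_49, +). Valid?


Subgroup test for H = {0, 7, 14, 21, 28, 35, 42} in (ℤ_49, +):
(1) 0 ∈ H? Yes
(2) Closure: for all a,b ∈ H, (a+b) mod 49 ∈ H? Yes
(3) Inverses: for all a ∈ H, -a mod 49 ∈ H? Yes

Yes, H is a subgroup of ℤ_49


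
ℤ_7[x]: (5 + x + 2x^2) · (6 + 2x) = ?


Expand and collect like terms; reduce coefficients mod 7:
x^0: 5·6 = 30 ≡ 2 (mod 7)
x^1: 5·2 + 1·6 = 16 ≡ 2 (mod 7)
x^2: 1·2 + 2·6 = 14 ≡ 0 (mod 7)
x^3: 2·2 = 4 ≡ 4 (mod 7)
Result: 2 + 2x + 4x^3

f · g = 2 + 2x + 4x^3


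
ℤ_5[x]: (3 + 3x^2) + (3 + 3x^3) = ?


Add coefficients mod 5:
x^0: 3 + 3 = 1 (mod 5)
x^1: 0 + 0 = 0 (mod 5)
x^2: 3 + 0 = 3 (mod 5)
x^3: 0 + 3 = 3 (mod 5)
Result: 1 + 3x^2 + 3x^3

f + g = 1 + 3x^2 + 3x^3


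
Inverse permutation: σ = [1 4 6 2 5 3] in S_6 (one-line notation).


To find σ⁻¹, swap domain and range:
σ(1) = 1 → σ⁻¹(1) = 1
σ(2) = 4 → σ⁻¹(4) = 2
σ(3) = 6 → σ⁻¹(6) = 3
σ(4) = 2 → σ⁻¹(2) = 4
σ(5) = 5 → σ⁻¹(5) = 5
σ(6) = 3 → σ⁻¹(3) = 6

σ⁻¹ = [1 4 6 2 5 3]


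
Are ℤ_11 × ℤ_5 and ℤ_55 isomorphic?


Comparing ℤ_11 × ℤ_5 and ℤ_55:
gcd(11,5) = 1, so ℤ_11 × ℤ_5 ≅ ℤ_55 (CRT)

Yes, ℤ_11 × ℤ_5 ≅ ℤ_55


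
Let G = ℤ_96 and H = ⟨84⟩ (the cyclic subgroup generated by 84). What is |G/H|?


|⟨84⟩| = n / gcd(84, 96) = 96 / 12 = 8
H is normal (ℤ_96 is abelian).
|G/H| = |G| / |H| = 96 / 8 = 12

|G/H| = 12


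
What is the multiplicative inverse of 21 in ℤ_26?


Use the extended Euclidean algorithm to write 1 = 21·s + 26·t; then s mod 26 is the inverse.
Euclidean algorithm:
  21 = 0·26 + 21
  26 = 1·21 + 5
  21 = 4·5 + 1
  5 = 5·1 + 0
gcd(21,26) = 1
Back-substitution gives: 21·(5) + 26·(-4) = 1
So 21⁻¹ ≡ 5 ≡ 5 (mod 26)
Check: 21 × 5 = 105 ≡ 1 (mod 26) ✓

21⁻¹ ≡ 5 (mod 26)


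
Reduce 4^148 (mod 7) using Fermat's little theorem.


Fermat's little theorem: if p is prime and gcd(a,p)=1, then a^(p-1) ≡ 1 (mod p)
p = 7 is prime, gcd(4,7) = 1
Reduce exponent: 148 mod 6 = 4
So 4^148 ≡ 4^4 (mod 7)
4^4 mod 7 = 4

4^148 ≡ 4 (mod 7)


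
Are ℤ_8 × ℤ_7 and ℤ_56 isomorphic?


Comparing ℤ_8 × ℤ_7 and ℤ_56:
gcd(8,7) = 1, so ℤ_8 × ℤ_7 ≅ ℤ_56 (CRT)

Yes, ℤ_8 × ℤ_7 ≅ ℤ_56


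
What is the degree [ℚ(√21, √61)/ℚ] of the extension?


[ℚ(√21,√61):ℚ] = [ℚ(√21,√61):ℚ(√21)]·[ℚ(√21):ℚ] = 2·2 = 4

[ℚ(√21, √61)/ℚ] = 4


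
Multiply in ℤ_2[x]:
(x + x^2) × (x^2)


Expand and collect like terms; reduce coefficients mod 2:
x^0: 0·0 = 0 ≡ 0 (mod 2)
x^1: 0·0 + 1·0 = 0 ≡ 0 (mod 2)
x^2: 0·1 + 1·0 + 1·0 = 0 ≡ 0 (mod 2)
x^3: 1·1 + 1·0 = 1 ≡ 1 (mod 2)
x^4: 1·1 = 1 ≡ 1 (mod 2)
Result: x^3 + x^4

f · g = x^3 + x^4


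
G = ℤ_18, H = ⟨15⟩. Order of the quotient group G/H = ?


|⟨15⟩| = n / gcd(15, 18) = 18 / 3 = 6
H is normal (ℤ_18 is abelian).
|G/H| = |G| / |H| = 18 / 6 = 3

|G/H| = 3


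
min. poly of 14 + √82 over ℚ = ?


Let α = 14 + √82. Then α - 14 = √82, so (α - 14)² = 82, giving α² - 28α + 114 = 0. Degree 2 and α ∉ ℚ, so this is the minimal polynomial.

Minimal polynomial: x² - 28x + 114


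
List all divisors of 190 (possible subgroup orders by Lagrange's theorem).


Lagrange's theorem: |H| divides |G|
|G| = 190
Divisors of 190: 1, 2, 5, 10, 19, 38, 95, 190

Possible subgroup orders: {1, 2, 5, 10, 19, 38, 95, 190}


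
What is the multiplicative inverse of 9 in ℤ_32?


Use the extended Euclidean algorithm to write 1 = 9·s + 32·t; then s mod 32 is the inverse.
Euclidean algorithm:
  9 = 0·32 + 9
  32 = 3·9 + 5
  9 = 1·5 + 4
  5 = 1·4 + 1
  4 = 4·1 + 0
gcd(9,32) = 1
Back-substitution gives: 9·(-7) + 32·(2) = 1
So 9⁻¹ ≡ -7 ≡ 25 (mod 32)
Check: 9 × 25 = 225 ≡ 1 (mod 32) ✓

9⁻¹ ≡ 25 (mod 32)


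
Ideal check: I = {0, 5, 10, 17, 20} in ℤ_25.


Check ideal conditions for I = {0, 5, 10, 17, 20} in ℤ_25:
(1) I is an additive subgroup? No
(2) For r ∈ ℤ_25 and a ∈ I: r·a ∈ I? No  [counterexample: r=2, a=17, r·a mod 25 = 9 ∉ I]

No, I is not an ideal of ℤ_25


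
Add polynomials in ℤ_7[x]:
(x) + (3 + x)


Add coefficients mod 7:
x^0: 0 + 3 = 3 (mod 7)
x^1: 1 + 1 = 2 (mod 7)
Result: 3 + 2x

f + g = 3 + 2x


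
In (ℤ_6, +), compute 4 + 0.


Operation: addition mod 6
4 + 0 = (a + b) mod 6 with a = 4, b = 0

4 + 0 = 4


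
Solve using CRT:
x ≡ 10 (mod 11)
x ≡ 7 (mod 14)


m₁ = 11, m₂ = 14, gcd = 1, so CRT applies. M = m₁·m₂ = 154
Let M₁ = M/m₁ = 14, M₂ = M/m₂ = 11
Find y₁ ≡ M₁⁻¹ (mod m₁): 14⁻¹ ≡ 4 (mod 11)
Find y₂ ≡ M₂⁻¹ (mod m₂): 11⁻¹ ≡ 9 (mod 14)
x = a₁·M₁·y₁ + a₂·M₂·y₂ = 10·14·4 + 7·11·9 = 1253
Reduce mod 154: x ≡ 21
Check: 21 mod 11 = 10 ✓, 21 mod 14 = 7 ✓

x ≡ 21 (mod 154)
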